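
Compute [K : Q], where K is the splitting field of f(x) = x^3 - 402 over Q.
[K : Q] = 6

The roots of x^3 - 402 are ∛402, ω∛402, ω^2∛402 where ω = e^(2πi/3) is a primitive cube root of unity, so K = Q(∛402, ω). Now [Q(∛402):Q] = 3 (since 402 is not a perfect cube, x^3 - 402 is irreducible) and [Q(ω):Q] = 2. Both 2 and 3 divide [K:Q], and [K:Q] ≤ 3·2 = 6, so [K:Q] = 6. (Equivalently: Q(∛402) ⊂ R but ω ∉ R, so [K : Q(∛402)] = 2.)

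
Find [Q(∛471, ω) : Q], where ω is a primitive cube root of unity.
[Q(∛471, ω) : Q] = 6

[Q(∛471):Q] = 3 (min poly x^3 - 471, irreducible since 471 is not a perfect cube). [Q(ω):Q] = 2 (min poly x^2 + x + 1). Since Q(∛471) ⊂ R and ω ∉ R, we have ω ∉ Q(∛471), so x^2 + x + 1 remains irreducible over Q(∛471) and [Q(∛471, ω) : Q(∛471)] = 2. By the tower law, [Q(∛471, ω) : Q] = 3 · 2 = 6. (In fact Q(∛471, ω) is the splitting field of x^3 - 471 over Q.)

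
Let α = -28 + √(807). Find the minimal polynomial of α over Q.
m_α(x) = x^2 + 56x - 23

From α + 28 = √(807), squaring gives (α + 28)^2 = 807, i.e. α^2 + 56α + 784 = 807, so α^2 + 56α - 23 = 0. The discriminant of x^2 + 56x - 23 is (56)^2 - 4·(-23) = 3136 + 92 = 3228, and 4·(807) is not a perfect square in Q since 807 is squarefree and ≠ 1. Hence x^2 + 56x - 23 is irreducible over Q and is the minimal polynomial of α.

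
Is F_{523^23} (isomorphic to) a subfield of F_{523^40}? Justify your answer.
No: F_{523^23} is not a subfield of F_{523^40}

F_{p^m} embeds in F_{p^n} iff m | n. Here 23 ∤ 40 (since 40 = 1·23 + 17 with remainder 17 ≠ 0), so F_{523^23} is not a subfield of F_{523^40}. Equivalently: if it were, the tower law would give 23 = [F_{523^23}:F_523] dividing [F_{523^40}:F_523] = 40, contradiction.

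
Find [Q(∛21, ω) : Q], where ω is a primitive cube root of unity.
[Q(∛21, ω) : Q] = 6

[Q(∛21):Q] = 3 (min poly x^3 - 21, irreducible since 21 is not a perfect cube). [Q(ω):Q] = 2 (min poly x^2 + x + 1). Since Q(∛21) ⊂ R and ω ∉ R, we have ω ∉ Q(∛21), so x^2 + x + 1 remains irreducible over Q(∛21) and [Q(∛21, ω) : Q(∛21)] = 2. By the tower law, [Q(∛21, ω) : Q] = 3 · 2 = 6. (In fact Q(∛21, ω) is the splitting field of x^3 - 21 over Q.)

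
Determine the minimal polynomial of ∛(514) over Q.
m_α(x) = x^3 - 514

α satisfies α^3 = 514, so x^3 - 514 annihilates α. By the rational root test, a rational root p/q (in lowest terms) of x^3 - 514 would satisfy p^3 = 514 q^3, forcing q = 1 and p^3 = 514; but 514 is not a perfect cube, contradiction. A monic cubic over Q with no rational root is irreducible (any nontrivial factorization would include a linear factor). Hence x^3 - 514 is the minimal polynomial of α, and in particular [Q(α):Q] = 3.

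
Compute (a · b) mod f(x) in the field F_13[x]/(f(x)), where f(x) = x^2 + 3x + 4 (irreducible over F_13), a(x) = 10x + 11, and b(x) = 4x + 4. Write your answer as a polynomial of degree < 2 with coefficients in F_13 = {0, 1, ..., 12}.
a · b ≡ 3x + 1 (mod f(x))

Multiply in F_13[x]: a(x)·b(x) = (10x + 11)·(4x + 4) = x^2 + 6x + 5. This has degree ≥ 2, so divide by f(x) over F_13: x^2 + 6x + 5 = (1)·(x^2 + 3x + 4) + (3x + 1). Hence a·b ≡ 3x + 1 (mod f). (F_13[x]/(f) is a field with 13^2 = 169 elements since f is irreducible of degree 2.)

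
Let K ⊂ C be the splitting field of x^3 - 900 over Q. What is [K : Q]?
[K : Q] = 6

The roots of x^3 - 900 are ∛900, ω∛900, ω^2∛900 where ω = e^(2πi/3) is a primitive cube root of unity, so K = Q(∛900, ω). Now [Q(∛900):Q] = 3 (since 900 is not a perfect cube, x^3 - 900 is irreducible) and [Q(ω):Q] = 2. Both 2 and 3 divide [K:Q], and [K:Q] ≤ 3·2 = 6, so [K:Q] = 6. (Equivalently: Q(∛900) ⊂ R but ω ∉ R, so [K : Q(∛900)] = 2.)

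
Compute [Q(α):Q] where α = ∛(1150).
[Q(α):Q] = 3

The minimal polynomial of α is x^3 - 1150, irreducible over Q since 1150 is not a perfect cube (so x^3 - 1150 has no rational root). Hence [Q(α):Q] = deg(m_α) = 3.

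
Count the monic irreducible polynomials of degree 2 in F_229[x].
There are 26106 monic irreducible polynomials of degree 2 over F_229

Each element of F_{229^2} that lies in no proper subfield is a root of exactly one monic irreducible of degree 2 over F_229, and each such polynomial has 2 distinct roots in F_{229^2}. By Möbius inversion the count is N_229(2) = (1/2) Σ_{d|2} μ(2/d) · 229^d = (1/2)(μ(2)·229^1 + μ(1)·229^2) = 52212/2 = 26106.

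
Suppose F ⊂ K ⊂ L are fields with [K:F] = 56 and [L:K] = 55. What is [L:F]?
[L:F] = 3080

The tower law says that for any tower of field extensions F ⊂ K ⊂ L with finite degrees, [L:F] = [L:K] · [K:F]. Here this gives [L:F] = 55 · 56 = 3080.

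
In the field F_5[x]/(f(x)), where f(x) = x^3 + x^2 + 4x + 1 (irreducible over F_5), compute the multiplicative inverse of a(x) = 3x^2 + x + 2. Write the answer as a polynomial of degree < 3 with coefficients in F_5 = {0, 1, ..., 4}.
a(x)^(-1) ≡ 4x^2 + 4x (mod f(x))

Since f is irreducible over F_5, F_5[x]/(f) is a field and a(x) ≠ 0 has an inverse. Apply the extended Euclidean algorithm to f(x) and a(x) in F_5[x]: f(x) = (2x + 3)·a(x) + (2x);  a(x) = (4x + 3)·(2x) + (2). The last nonzero remainder is the constant 2 = gcd(f, a) in F_5. Back-substituting through the division chain expresses 2 = s(x)·a(x) + t(x)·f(x) with s(x) ≡ 3x^2 + 3x (mod f), so (3x^2 + 3x)·a(x) ≡ 2 (mod f). Multiplying by 2^(-1) ≡ 3 in F_5 gives a(x)^(-1) ≡ 3·(3x^2 + 3x) ≡ 4x^2 + 4x (mod f). Check: (3x^2 + x + 2)·(4x^2 + 4x) = 2x^4 + x^3 + 2x^2 + 3x ≡ 1 (mod x^3 + x^2 + 4x + 1).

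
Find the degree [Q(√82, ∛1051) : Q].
[Q(√82, ∛1051) : Q] = 6

Let L = Q(√82, ∛1051). Since Q(√82) ⊂ L and [Q(√82):Q] = 2, the tower law gives 2 | [L:Q]. Likewise Q(∛1051) ⊂ L with [Q(∛1051):Q] = 3 (because 1051 is not a perfect cube), so 3 | [L:Q]. As gcd(2,3) = 1, [L:Q] is divisible by 6. Conversely L is generated over Q by √82 and ∛1051, so [L:Q] ≤ 2·3 = 6. Therefore [Q(√82, ∛1051) : Q] = 6.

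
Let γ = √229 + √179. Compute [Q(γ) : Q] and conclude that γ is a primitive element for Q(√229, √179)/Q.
[Q(γ) : Q] = 4 (equivalently, Q(γ) = Q(√229, √179))

Obviously Q(γ) ⊆ Q(√229, √179), and [Q(√229, √179):Q] = 4 (since 229, 179 are distinct squarefree integers > 1 with 40991 not a perfect square). To show equality we compute the minimal polynomial of γ. From γ = √229 + √179: γ^2 = 229 + 2√(40991) + 179 = 408 + 2√(40991), so γ^2 - 408 = 2√(40991); squaring, (γ^2 - 408)^2 = 4·40991, i.e. γ^4 - 816γ^2 + 166464 - 163964 = 0, i.e. γ^4 - 816γ^2 + 2500 = 0. So γ is a root of x^4 - 816x^2 + 2500. This polynomial is irreducible over Q: it has no rational root (each ±√229 ± √179 is irrational), and any factorization into two quadratics over Q would force √(40991) ∈ Q (pairing opposite roots) or √229, √179 ∈ Q (other pairings), all impossible. Hence [Q(γ):Q] = 4 = [Q(√229, √179):Q], so Q(γ) = Q(√229, √179).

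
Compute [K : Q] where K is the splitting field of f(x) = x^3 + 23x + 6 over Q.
[K : Q] = 6

By the rational root test, any rational root of the monic integer polynomial f(x) = x^3 + 23x + 6 must be an integer dividing the constant term 6, i.e. one of ±{1, 2, 3, 6}. Evaluating: f(1) = 30, f(-1) = -18, f(2) = 60, f(-2) = -48, f(3) = 102, f(-3) = -90, f(6) = 360, f(-6) = -348; none is 0, so f has no rational root and is therefore irreducible over Q (a cubic with no linear factor over a field is irreducible). For an irreducible cubic, the Galois group is A_3 or S_3 according as the discriminant disc(f) = -4a^3 - 27b^2 = -4·(23)^3 - 27·(6)^2 = -49640 is or is not a square in Q. Here disc(f) = -49640 is not a perfect square in Q, so the Galois group of f over Q is not contained in A_3 and must be all of S_3. The splitting field has degree |S_3| = 6 over Q, so [K : Q] = 6.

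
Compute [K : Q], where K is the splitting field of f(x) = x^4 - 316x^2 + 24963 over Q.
[K : Q] = 4

Solving the quadratic in x^2: x^2 = (316 ± √(316^2 - 4·24963))/2 = (316 ± √4)/2 = (316 ± 2)/2, giving x^2 = 159 or x^2 = 157. So f(x) = (x^2 - 159)(x^2 - 157) and the roots of f are ±√159, ±√157. Hence the splitting field is K = Q(√159, √157). Since 159 and 157 are distinct squarefree integers > 1, their product 24963 is not a perfect square, so √157 ∉ Q(√159). By the tower law [K:Q] = [Q(√159,√157):Q(√159)] · [Q(√159):Q] = 2 · 2 = 4.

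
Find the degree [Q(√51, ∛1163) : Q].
[Q(√51, ∛1163) : Q] = 6

Let L = Q(√51, ∛1163). Since Q(√51) ⊂ L and [Q(√51):Q] = 2, the tower law gives 2 | [L:Q]. Likewise Q(∛1163) ⊂ L with [Q(∛1163):Q] = 3 (because 1163 is not a perfect cube), so 3 | [L:Q]. As gcd(2,3) = 1, [L:Q] is divisible by 6. Conversely L is generated over Q by √51 and ∛1163, so [L:Q] ≤ 2·3 = 6. Therefore [Q(√51, ∛1163) : Q] = 6.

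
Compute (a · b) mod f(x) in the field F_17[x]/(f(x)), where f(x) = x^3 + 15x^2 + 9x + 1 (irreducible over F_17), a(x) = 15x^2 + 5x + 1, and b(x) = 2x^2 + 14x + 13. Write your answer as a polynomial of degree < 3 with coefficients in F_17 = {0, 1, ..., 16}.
a · b ≡ 13x^2 + 11x + 5 (mod f(x))

Multiply in F_17[x]: a(x)·b(x) = (15x^2 + 5x + 1)·(2x^2 + 14x + 13) = 13x^4 + 16x^3 + 12x^2 + 11x + 13. This has degree ≥ 3, so divide by f(x) over F_17: 13x^4 + 16x^3 + 12x^2 + 11x + 13 = (13x + 8)·(x^3 + 15x^2 + 9x + 1) + (13x^2 + 11x + 5). Hence a·b ≡ 13x^2 + 11x + 5 (mod f). (F_17[x]/(f) is a field with 17^3 = 4913 elements since f is irreducible of degree 3.)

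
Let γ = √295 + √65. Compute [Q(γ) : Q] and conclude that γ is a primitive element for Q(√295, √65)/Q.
[Q(γ) : Q] = 4 (equivalently, Q(γ) = Q(√295, √65))

Obviously Q(γ) ⊆ Q(√295, √65), and [Q(√295, √65):Q] = 4 (since 295, 65 are distinct squarefree integers > 1 with 19175 not a perfect square). To show equality we compute the minimal polynomial of γ. From γ = √295 + √65: γ^2 = 295 + 2√(19175) + 65 = 360 + 2√(19175), so γ^2 - 360 = 2√(19175); squaring, (γ^2 - 360)^2 = 4·19175, i.e. γ^4 - 720γ^2 + 129600 - 76700 = 0, i.e. γ^4 - 720γ^2 + 52900 = 0. So γ is a root of x^4 - 720x^2 + 52900. This polynomial is irreducible over Q: it has no rational root (each ±√295 ± √65 is irrational), and any factorization into two quadratics over Q would force √(19175) ∈ Q (pairing opposite roots) or √295, √65 ∈ Q (other pairings), all impossible. Hence [Q(γ):Q] = 4 = [Q(√295, √65):Q], so Q(γ) = Q(√295, √65).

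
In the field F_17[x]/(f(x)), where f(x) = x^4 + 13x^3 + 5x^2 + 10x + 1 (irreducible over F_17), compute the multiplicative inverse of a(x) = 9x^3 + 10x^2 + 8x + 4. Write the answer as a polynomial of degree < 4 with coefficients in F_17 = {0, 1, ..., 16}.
a(x)^(-1) ≡ 9x^3 + x^2 + 7x + 14 (mod f(x))

Since f is irreducible over F_17, F_17[x]/(f) is a field and a(x) ≠ 0 has an inverse. Apply the extended Euclidean algorithm to f(x) and a(x) in F_17[x]: f(x) = (2x + 3)·a(x) + (10x^2 + 12x + 6);  a(x) = (6x + 4)·(10x^2 + 12x + 6) + (9x + 14);  (10x^2 + 12x + 6) = (3x + 8)·(9x + 14) + (13). The last nonzero remainder is the constant 13 = gcd(f, a) in F_17. Back-substituting through the division chain expresses 13 = s(x)·a(x) + t(x)·f(x) with s(x) ≡ 15x^3 + 13x^2 + 6x + 12 (mod f), so (15x^3 + 13x^2 + 6x + 12)·a(x) ≡ 13 (mod f). Multiplying by 13^(-1) ≡ 4 in F_17 gives a(x)^(-1) ≡ 4·(15x^3 + 13x^2 + 6x + 12) ≡ 9x^3 + x^2 + 7x + 14 (mod f). Check: (9x^3 + 10x^2 + 8x + 4)·(9x^3 + x^2 + 7x + 14) = 13x^6 + 14x^5 + 9x^4 + 2x^3 + 13x^2 + 4x + 5 ≡ 1 (mod x^4 + 13x^3 + 5x^2 + 10x + 1).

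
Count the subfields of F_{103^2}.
F_{103^2} has 2 subfields

The subfields of F_{p^n} are exactly the fields F_{p^d} for d | n (each is the fixed field of the unique index-d subgroup of Gal(F_{p^n}/F_p) ≅ Z/nZ). The divisors of n = 2 are {1, 2}, giving 2 subfields: F_{103^1}, F_{103^2}.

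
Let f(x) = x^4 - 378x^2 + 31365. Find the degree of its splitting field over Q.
[K : Q] = 4

Solving the quadratic in x^2: x^2 = (378 ± √(378^2 - 4·31365))/2 = (378 ± √17424)/2 = (378 ± 132)/2, giving x^2 = 123 or x^2 = 255. So f(x) = (x^2 - 123)(x^2 - 255) and the roots of f are ±√123, ±√255. Hence the splitting field is K = Q(√123, √255). Since 123 and 255 are distinct squarefree integers > 1, their product 31365 is not a perfect square, so √255 ∉ Q(√123). By the tower law [K:Q] = [Q(√123,√255):Q(√123)] · [Q(√123):Q] = 2 · 2 = 4.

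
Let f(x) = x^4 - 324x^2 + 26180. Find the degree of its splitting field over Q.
[K : Q] = 4

Solving the quadratic in x^2: x^2 = (324 ± √(324^2 - 4·26180))/2 = (324 ± √256)/2 = (324 ± 16)/2, giving x^2 = 170 or x^2 = 154. So f(x) = (x^2 - 170)(x^2 - 154) and the roots of f are ±√170, ±√154. Hence the splitting field is K = Q(√170, √154). Since 170 and 154 are distinct squarefree integers > 1, their product 26180 is not a perfect square, so √154 ∉ Q(√170). By the tower law [K:Q] = [Q(√170,√154):Q(√170)] · [Q(√170):Q] = 2 · 2 = 4.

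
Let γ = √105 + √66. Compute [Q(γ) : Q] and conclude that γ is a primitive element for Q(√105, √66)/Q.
[Q(γ) : Q] = 4 (equivalently, Q(γ) = Q(√105, √66))

Obviously Q(γ) ⊆ Q(√105, √66), and [Q(√105, √66):Q] = 4 (since 105, 66 are distinct squarefree integers > 1 with 6930 not a perfect square). To show equality we compute the minimal polynomial of γ. From γ = √105 + √66: γ^2 = 105 + 2√(6930) + 66 = 171 + 2√(6930), so γ^2 - 171 = 2√(6930); squaring, (γ^2 - 171)^2 = 4·6930, i.e. γ^4 - 342γ^2 + 29241 - 27720 = 0, i.e. γ^4 - 342γ^2 + 1521 = 0. So γ is a root of x^4 - 342x^2 + 1521. This polynomial is irreducible over Q: it has no rational root (each ±√105 ± √66 is irrational), and any factorization into two quadratics over Q would force √(6930) ∈ Q (pairing opposite roots) or √105, √66 ∈ Q (other pairings), all impossible. Hence [Q(γ):Q] = 4 = [Q(√105, √66):Q], so Q(γ) = Q(√105, √66).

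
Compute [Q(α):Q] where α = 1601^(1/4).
[Q(α):Q] = 4

α is a root of x^4 - 1601. By Eisenstein's criterion at the prime p = 1601 (which divides the constant term 1601 but p^2 = 2563201 does not, since 1601 is squarefree), x^4 - 1601 is irreducible over Q. Hence [Q(α):Q] = 4.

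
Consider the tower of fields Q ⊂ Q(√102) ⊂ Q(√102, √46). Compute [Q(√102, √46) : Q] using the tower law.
[Q(√102, √46) : Q] = 4

[Q(√102):Q] = 2 (min poly x^2 - 102, irreducible since 102 is squarefree > 1). For the top step, suppose √46 ∈ Q(√102), say √46 = c + d√102 with c, d ∈ Q. Squaring: 46 = c^2 + 102d^2 + 2cd√102. Since √102 ∉ Q this forces 2cd = 0. If d = 0 then √46 = c ∈ Q, contradicting 46 squarefree > 1. If c = 0 then 46 = 102d^2, so 102·46 = (102d)^2 is a perfect square in Q — but 102·46 = 4692 is not a perfect square (since 102 and 46 are distinct squarefree integers). Contradiction. Hence √46 ∉ Q(√102), so x^2 - 46 stays irreducible over Q(√102) and [Q(√102, √46) : Q(√102)] = 2. By the tower law, [Q(√102, √46) : Q] = 2 · 2 = 4.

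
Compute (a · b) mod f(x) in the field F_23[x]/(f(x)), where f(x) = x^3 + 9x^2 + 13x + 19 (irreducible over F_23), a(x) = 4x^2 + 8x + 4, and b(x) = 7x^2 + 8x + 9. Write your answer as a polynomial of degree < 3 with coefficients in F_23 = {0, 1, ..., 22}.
a · b ≡ 21x^2 + 2x + 1 (mod f(x))

Multiply in F_23[x]: a(x)·b(x) = (4x^2 + 8x + 4)·(7x^2 + 8x + 9) = 5x^4 + 19x^3 + 13x^2 + 12x + 13. This has degree ≥ 3, so divide by f(x) over F_23: 5x^4 + 19x^3 + 13x^2 + 12x + 13 = (5x + 20)·(x^3 + 9x^2 + 13x + 19) + (21x^2 + 2x + 1). Hence a·b ≡ 21x^2 + 2x + 1 (mod f). (F_23[x]/(f) is a field with 23^3 = 12167 elements since f is irreducible of degree 3.)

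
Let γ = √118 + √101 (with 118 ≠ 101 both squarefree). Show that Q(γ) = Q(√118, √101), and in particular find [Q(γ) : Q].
[Q(γ) : Q] = 4 (equivalently, Q(γ) = Q(√118, √101))

Obviously Q(γ) ⊆ Q(√118, √101), and [Q(√118, √101):Q] = 4 (since 118, 101 are distinct squarefree integers > 1 with 11918 not a perfect square). To show equality we compute the minimal polynomial of γ. From γ = √118 + √101: γ^2 = 118 + 2√(11918) + 101 = 219 + 2√(11918), so γ^2 - 219 = 2√(11918); squaring, (γ^2 - 219)^2 = 4·11918, i.e. γ^4 - 438γ^2 + 47961 - 47672 = 0, i.e. γ^4 - 438γ^2 + 289 = 0. So γ is a root of x^4 - 438x^2 + 289. This polynomial is irreducible over Q: it has no rational root (each ±√118 ± √101 is irrational), and any factorization into two quadratics over Q would force √(11918) ∈ Q (pairing opposite roots) or √118, √101 ∈ Q (other pairings), all impossible. Hence [Q(γ):Q] = 4 = [Q(√118, √101):Q], so Q(γ) = Q(√118, √101).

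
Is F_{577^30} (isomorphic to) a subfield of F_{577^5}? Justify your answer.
No: F_{577^30} is not a subfield of F_{577^5}

F_{p^m} embeds in F_{p^n} iff m | n. Here 30 ∤ 5 (since 5 = 0·30 + 5 with remainder 5 ≠ 0), so F_{577^30} is not a subfield of F_{577^5}. Equivalently: if it were, the tower law would give 30 = [F_{577^30}:F_577] dividing [F_{577^5}:F_577] = 5, contradiction.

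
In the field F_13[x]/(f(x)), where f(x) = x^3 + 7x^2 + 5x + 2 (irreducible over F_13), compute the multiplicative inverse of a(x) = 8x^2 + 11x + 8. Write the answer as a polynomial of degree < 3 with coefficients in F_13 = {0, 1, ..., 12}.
a(x)^(-1) ≡ 11x^2 + 6x + 7 (mod f(x))

Since f is irreducible over F_13, F_13[x]/(f) is a field and a(x) ≠ 0 has an inverse. Apply the extended Euclidean algorithm to f(x) and a(x) in F_13[x]: f(x) = (5x + 7)·a(x) + (5x + 11);  a(x) = (12x + 7)·(5x + 11) + (9). The last nonzero remainder is the constant 9 = gcd(f, a) in F_13. Back-substituting through the division chain expresses 9 = s(x)·a(x) + t(x)·f(x) with s(x) ≡ 8x^2 + 2x + 11 (mod f), so (8x^2 + 2x + 11)·a(x) ≡ 9 (mod f). Multiplying by 9^(-1) ≡ 3 in F_13 gives a(x)^(-1) ≡ 3·(8x^2 + 2x + 11) ≡ 11x^2 + 6x + 7 (mod f). Check: (8x^2 + 11x + 8)·(11x^2 + 6x + 7) = 10x^4 + 2x^2 + 8x + 4 ≡ 1 (mod x^3 + 7x^2 + 5x + 2).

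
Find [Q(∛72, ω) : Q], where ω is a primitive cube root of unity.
[Q(∛72, ω) : Q] = 6

[Q(∛72):Q] = 3 (min poly x^3 - 72, irreducible since 72 is not a perfect cube). [Q(ω):Q] = 2 (min poly x^2 + x + 1). Since Q(∛72) ⊂ R and ω ∉ R, we have ω ∉ Q(∛72), so x^2 + x + 1 remains irreducible over Q(∛72) and [Q(∛72, ω) : Q(∛72)] = 2. By the tower law, [Q(∛72, ω) : Q] = 3 · 2 = 6. (In fact Q(∛72, ω) is the splitting field of x^3 - 72 over Q.)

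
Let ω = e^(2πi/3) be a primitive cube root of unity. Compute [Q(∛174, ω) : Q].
[Q(∛174, ω) : Q] = 6

[Q(∛174):Q] = 3 (min poly x^3 - 174, irreducible since 174 is not a perfect cube). [Q(ω):Q] = 2 (min poly x^2 + x + 1). Since Q(∛174) ⊂ R and ω ∉ R, we have ω ∉ Q(∛174), so x^2 + x + 1 remains irreducible over Q(∛174) and [Q(∛174, ω) : Q(∛174)] = 2. By the tower law, [Q(∛174, ω) : Q] = 3 · 2 = 6. (In fact Q(∛174, ω) is the splitting field of x^3 - 174 over Q.)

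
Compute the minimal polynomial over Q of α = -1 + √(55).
m_α(x) = x^2 + 2x - 54

From α + 1 = √(55), squaring gives (α + 1)^2 = 55, i.e. α^2 + 2α + 1 = 55, so α^2 + 2α - 54 = 0. The discriminant of x^2 + 2x - 54 is (2)^2 - 4·(-54) = 4 + 216 = 220, and 4·(55) is not a perfect square in Q since 55 is squarefree and ≠ 1. Hence x^2 + 2x - 54 is irreducible over Q and is the minimal polynomial of α.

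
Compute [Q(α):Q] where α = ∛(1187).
[Q(α):Q] = 3

The minimal polynomial of α is x^3 - 1187, irreducible over Q since 1187 is not a perfect cube (so x^3 - 1187 has no rational root). Hence [Q(α):Q] = deg(m_α) = 3.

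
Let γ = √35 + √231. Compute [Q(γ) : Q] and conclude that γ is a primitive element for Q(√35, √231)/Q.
[Q(γ) : Q] = 4 (equivalently, Q(γ) = Q(√35, √231))

Obviously Q(γ) ⊆ Q(√35, √231), and [Q(√35, √231):Q] = 4 (since 35, 231 are distinct squarefree integers > 1 with 8085 not a perfect square). To show equality we compute the minimal polynomial of γ. From γ = √35 + √231: γ^2 = 35 + 2√(8085) + 231 = 266 + 2√(8085), so γ^2 - 266 = 2√(8085); squaring, (γ^2 - 266)^2 = 4·8085, i.e. γ^4 - 532γ^2 + 70756 - 32340 = 0, i.e. γ^4 - 532γ^2 + 38416 = 0. So γ is a root of x^4 - 532x^2 + 38416. This polynomial is irreducible over Q: it has no rational root (each ±√35 ± √231 is irrational), and any factorization into two quadratics over Q would force √(8085) ∈ Q (pairing opposite roots) or √35, √231 ∈ Q (other pairings), all impossible. Hence [Q(γ):Q] = 4 = [Q(√35, √231):Q], so Q(γ) = Q(√35, √231).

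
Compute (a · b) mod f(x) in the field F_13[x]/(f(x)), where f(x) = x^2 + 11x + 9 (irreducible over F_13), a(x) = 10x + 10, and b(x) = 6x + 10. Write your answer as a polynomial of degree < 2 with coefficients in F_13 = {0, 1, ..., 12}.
a · b ≡ 7x + 2 (mod f(x))

Multiply in F_13[x]: a(x)·b(x) = (10x + 10)·(6x + 10) = 8x^2 + 4x + 9. This has degree ≥ 2, so divide by f(x) over F_13: 8x^2 + 4x + 9 = (8)·(x^2 + 11x + 9) + (7x + 2). Hence a·b ≡ 7x + 2 (mod f). (F_13[x]/(f) is a field with 13^2 = 169 elements since f is irreducible of degree 2.)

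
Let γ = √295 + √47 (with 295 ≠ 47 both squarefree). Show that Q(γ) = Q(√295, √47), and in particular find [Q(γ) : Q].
[Q(γ) : Q] = 4 (equivalently, Q(γ) = Q(√295, √47))

Obviously Q(γ) ⊆ Q(√295, √47), and [Q(√295, √47):Q] = 4 (since 295, 47 are distinct squarefree integers > 1 with 13865 not a perfect square). To show equality we compute the minimal polynomial of γ. From γ = √295 + √47: γ^2 = 295 + 2√(13865) + 47 = 342 + 2√(13865), so γ^2 - 342 = 2√(13865); squaring, (γ^2 - 342)^2 = 4·13865, i.e. γ^4 - 684γ^2 + 116964 - 55460 = 0, i.e. γ^4 - 684γ^2 + 61504 = 0. So γ is a root of x^4 - 684x^2 + 61504. This polynomial is irreducible over Q: it has no rational root (each ±√295 ± √47 is irrational), and any factorization into two quadratics over Q would force √(13865) ∈ Q (pairing opposite roots) or √295, √47 ∈ Q (other pairings), all impossible. Hence [Q(γ):Q] = 4 = [Q(√295, √47):Q], so Q(γ) = Q(√295, √47).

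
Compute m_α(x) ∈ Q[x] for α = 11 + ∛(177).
m_α(x) = x^3 - 33x^2 + 363x - 1508

Set β = α - 11 = ∛(177), so β^3 = 177. Then (α - 11)^3 - 177 = 0, i.e. α is a root of g(x) = (x - 11)^3 - 177 = x^3 - 33x^2 + 363x - 1508. Since g(x) = h(x - 11) where h(x) = x^3 - 177, and h is irreducible over Q (because 177 is not a perfect cube, so h has no rational root, and a monic cubic with no rational root is irreducible), g is also irreducible (irreducibility is preserved under the substitution x → x - 11). Hence m_α(x) = x^3 - 33x^2 + 363x - 1508.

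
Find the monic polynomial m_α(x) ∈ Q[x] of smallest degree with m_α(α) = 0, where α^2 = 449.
m_α(x) = x^2 - 449

α satisfies α^2 - 449 = 0, so x^2 - 449 annihilates α. Since d = 449 is squarefree and ≠ 1, it is not a perfect square in Q, so x^2 - 449 has no rational root and is therefore irreducible over Q (a degree-2 polynomial over a field is irreducible iff it has no root). Hence m_α(x) = x^2 - 449.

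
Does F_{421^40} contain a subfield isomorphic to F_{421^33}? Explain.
No: F_{421^33} is not a subfield of F_{421^40}

F_{p^m} embeds in F_{p^n} iff m | n. Here 33 ∤ 40 (since 40 = 1·33 + 7 with remainder 7 ≠ 0), so F_{421^33} is not a subfield of F_{421^40}. Equivalently: if it were, the tower law would give 33 = [F_{421^33}:F_421] dividing [F_{421^40}:F_421] = 40, contradiction.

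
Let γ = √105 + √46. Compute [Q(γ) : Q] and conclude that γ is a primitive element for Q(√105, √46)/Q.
[Q(γ) : Q] = 4 (equivalently, Q(γ) = Q(√105, √46))

Obviously Q(γ) ⊆ Q(√105, √46), and [Q(√105, √46):Q] = 4 (since 105, 46 are distinct squarefree integers > 1 with 4830 not a perfect square). To show equality we compute the minimal polynomial of γ. From γ = √105 + √46: γ^2 = 105 + 2√(4830) + 46 = 151 + 2√(4830), so γ^2 - 151 = 2√(4830); squaring, (γ^2 - 151)^2 = 4·4830, i.e. γ^4 - 302γ^2 + 22801 - 19320 = 0, i.e. γ^4 - 302γ^2 + 3481 = 0. So γ is a root of x^4 - 302x^2 + 3481. This polynomial is irreducible over Q: it has no rational root (each ±√105 ± √46 is irrational), and any factorization into two quadratics over Q would force √(4830) ∈ Q (pairing opposite roots) or √105, √46 ∈ Q (other pairings), all impossible. Hence [Q(γ):Q] = 4 = [Q(√105, √46):Q], so Q(γ) = Q(√105, √46).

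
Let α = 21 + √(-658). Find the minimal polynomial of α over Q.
m_α(x) = x^2 - 42x + 1099

From α - 21 = √(-658), squaring gives (α - 21)^2 = -658, i.e. α^2 - 42α + 441 = -658, so α^2 - 42α + 1099 = 0. The discriminant of x^2 - 42x + 1099 is (-42)^2 - 4·(1099) = 1764 - 4396 = -2632, and 4·(-658) is not a perfect square in Q since -658 is squarefree and ≠ 1. Hence x^2 - 42x + 1099 is irreducible over Q and is the minimal polynomial of α.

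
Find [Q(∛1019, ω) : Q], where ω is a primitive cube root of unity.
[Q(∛1019, ω) : Q] = 6

[Q(∛1019):Q] = 3 (min poly x^3 - 1019, irreducible since 1019 is not a perfect cube). [Q(ω):Q] = 2 (min poly x^2 + x + 1). Since Q(∛1019) ⊂ R and ω ∉ R, we have ω ∉ Q(∛1019), so x^2 + x + 1 remains irreducible over Q(∛1019) and [Q(∛1019, ω) : Q(∛1019)] = 2. By the tower law, [Q(∛1019, ω) : Q] = 3 · 2 = 6. (In fact Q(∛1019, ω) is the splitting field of x^3 - 1019 over Q.)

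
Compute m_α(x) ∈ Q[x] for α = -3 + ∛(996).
m_α(x) = x^3 + 9x^2 + 27x - 969

Set β = α + 3 = ∛(996), so β^3 = 996. Then (α + 3)^3 - 996 = 0, i.e. α is a root of g(x) = (x + 3)^3 - 996 = x^3 + 9x^2 + 27x - 969. Since g(x) = h(x + 3) where h(x) = x^3 - 996, and h is irreducible over Q (because 996 is not a perfect cube, so h has no rational root, and a monic cubic with no rational root is irreducible), g is also irreducible (irreducibility is preserved under the substitution x → x + 3). Hence m_α(x) = x^3 + 9x^2 + 27x - 969.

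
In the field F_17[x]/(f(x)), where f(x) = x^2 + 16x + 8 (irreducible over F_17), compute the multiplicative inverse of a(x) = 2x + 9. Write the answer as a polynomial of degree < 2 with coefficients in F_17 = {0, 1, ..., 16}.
a(x)^(-1) ≡ 14x + 8 (mod f(x))

Since f is irreducible over F_17, F_17[x]/(f) is a field and a(x) ≠ 0 has an inverse. Apply the extended Euclidean algorithm to f(x) and a(x) in F_17[x]: f(x) = (9x + 10)·a(x) + (3). The last nonzero remainder is the constant 3 = gcd(f, a) in F_17. Back-substituting through the division chain expresses 3 = s(x)·a(x) + t(x)·f(x) with s(x) ≡ 8x + 7 (mod f), so (8x + 7)·a(x) ≡ 3 (mod f). Multiplying by 3^(-1) ≡ 6 in F_17 gives a(x)^(-1) ≡ 6·(8x + 7) ≡ 14x + 8 (mod f). Check: (2x + 9)·(14x + 8) = 11x^2 + 6x + 4 ≡ 1 (mod x^2 + 16x + 8).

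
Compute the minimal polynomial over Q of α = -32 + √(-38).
m_α(x) = x^2 + 64x + 1062

From α + 32 = √(-38), squaring gives (α + 32)^2 = -38, i.e. α^2 + 64α + 1024 = -38, so α^2 + 64α + 1062 = 0. The discriminant of x^2 + 64x + 1062 is (64)^2 - 4·(1062) = 4096 - 4248 = -152, and 4·(-38) is not a perfect square in Q since -38 is squarefree and ≠ 1. Hence x^2 + 64x + 1062 is irreducible over Q and is the minimal polynomial of α.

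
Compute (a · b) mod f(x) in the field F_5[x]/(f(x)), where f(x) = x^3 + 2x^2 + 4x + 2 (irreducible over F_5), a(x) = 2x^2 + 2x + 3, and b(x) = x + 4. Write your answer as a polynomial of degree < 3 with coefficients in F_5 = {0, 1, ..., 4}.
a · b ≡ x^2 + 3x + 3 (mod f(x))

Multiply in F_5[x]: a(x)·b(x) = (2x^2 + 2x + 3)·(x + 4) = 2x^3 + x + 2. This has degree ≥ 3, so divide by f(x) over F_5: 2x^3 + x + 2 = (2)·(x^3 + 2x^2 + 4x + 2) + (x^2 + 3x + 3). Hence a·b ≡ x^2 + 3x + 3 (mod f). (F_5[x]/(f) is a field with 5^3 = 125 elements since f is irreducible of degree 3.)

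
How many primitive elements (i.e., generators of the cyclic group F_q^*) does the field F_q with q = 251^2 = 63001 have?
There are φ(63000) = 14400 primitive elements

F_q^* is cyclic of order q - 1 = 63000. A cyclic group of order m has exactly φ(m) generators. Here m = 63000 = 2^3 · 3^2 · 5^3 · 7, so the number of primitive elements is φ(63000) = 14400.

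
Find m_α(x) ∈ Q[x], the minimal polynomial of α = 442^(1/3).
m_α(x) = x^3 - 442

α satisfies α^3 = 442, so x^3 - 442 annihilates α. By the rational root test, a rational root p/q (in lowest terms) of x^3 - 442 would satisfy p^3 = 442 q^3, forcing q = 1 and p^3 = 442; but 442 is not a perfect cube, contradiction. A monic cubic over Q with no rational root is irreducible (any nontrivial factorization would include a linear factor). Hence x^3 - 442 is the minimal polynomial of α, and in particular [Q(α):Q] = 3.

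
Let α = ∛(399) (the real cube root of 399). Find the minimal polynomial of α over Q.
m_α(x) = x^3 - 399

α satisfies α^3 = 399, so x^3 - 399 annihilates α. By the rational root test, a rational root p/q (in lowest terms) of x^3 - 399 would satisfy p^3 = 399 q^3, forcing q = 1 and p^3 = 399; but 399 is not a perfect cube, contradiction. A monic cubic over Q with no rational root is irreducible (any nontrivial factorization would include a linear factor). Hence x^3 - 399 is the minimal polynomial of α, and in particular [Q(α):Q] = 3.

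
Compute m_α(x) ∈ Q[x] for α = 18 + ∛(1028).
m_α(x) = x^3 - 54x^2 + 972x - 6860

Set β = α - 18 = ∛(1028), so β^3 = 1028. Then (α - 18)^3 - 1028 = 0, i.e. α is a root of g(x) = (x - 18)^3 - 1028 = x^3 - 54x^2 + 972x - 6860. Since g(x) = h(x - 18) where h(x) = x^3 - 1028, and h is irreducible over Q (because 1028 is not a perfect cube, so h has no rational root, and a monic cubic with no rational root is irreducible), g is also irreducible (irreducibility is preserved under the substitution x → x - 18). Hence m_α(x) = x^3 - 54x^2 + 972x - 6860.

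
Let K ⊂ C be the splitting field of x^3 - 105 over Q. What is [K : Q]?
[K : Q] = 6

The roots of x^3 - 105 are ∛105, ω∛105, ω^2∛105 where ω = e^(2πi/3) is a primitive cube root of unity, so K = Q(∛105, ω). Now [Q(∛105):Q] = 3 (since 105 is not a perfect cube, x^3 - 105 is irreducible) and [Q(ω):Q] = 2. Both 2 and 3 divide [K:Q], and [K:Q] ≤ 3·2 = 6, so [K:Q] = 6. (Equivalently: Q(∛105) ⊂ R but ω ∉ R, so [K : Q(∛105)] = 2.)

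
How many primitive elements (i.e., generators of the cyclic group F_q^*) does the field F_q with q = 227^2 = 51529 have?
There are φ(51528) = 16128 primitive elements

F_q^* is cyclic of order q - 1 = 51528. A cyclic group of order m has exactly φ(m) generators. Here m = 51528 = 2^3 · 3 · 19 · 113, so the number of primitive elements is φ(51528) = 16128.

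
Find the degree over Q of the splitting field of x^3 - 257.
[K : Q] = 6

The roots of x^3 - 257 are ∛257, ω∛257, ω^2∛257 where ω = e^(2πi/3) is a primitive cube root of unity, so K = Q(∛257, ω). Now [Q(∛257):Q] = 3 (since 257 is not a perfect cube, x^3 - 257 is irreducible) and [Q(ω):Q] = 2. Both 2 and 3 divide [K:Q], and [K:Q] ≤ 3·2 = 6, so [K:Q] = 6. (Equivalently: Q(∛257) ⊂ R but ω ∉ R, so [K : Q(∛257)] = 2.)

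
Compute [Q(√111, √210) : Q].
[Q(√111, √210) : Q] = 4

[Q(√111):Q] = 2 (min poly x^2 - 111, irreducible since 111 is squarefree > 1). For the top step, suppose √210 ∈ Q(√111), say √210 = c + d√111 with c, d ∈ Q. Squaring: 210 = c^2 + 111d^2 + 2cd√111. Since √111 ∉ Q this forces 2cd = 0. If d = 0 then √210 = c ∈ Q, contradicting 210 squarefree > 1. If c = 0 then 210 = 111d^2, so 111·210 = (111d)^2 is a perfect square in Q — but 111·210 = 23310 is not a perfect square (since 111 and 210 are distinct squarefree integers). Contradiction. Hence √210 ∉ Q(√111), so x^2 - 210 stays irreducible over Q(√111) and [Q(√111, √210) : Q(√111)] = 2. By the tower law, [Q(√111, √210) : Q] = 2 · 2 = 4.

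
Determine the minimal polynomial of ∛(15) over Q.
m_α(x) = x^3 - 15

α satisfies α^3 = 15, so x^3 - 15 annihilates α. By the rational root test, a rational root p/q (in lowest terms) of x^3 - 15 would satisfy p^3 = 15 q^3, forcing q = 1 and p^3 = 15; but 15 is not a perfect cube, contradiction. A monic cubic over Q with no rational root is irreducible (any nontrivial factorization would include a linear factor). Hence x^3 - 15 is the minimal polynomial of α, and in particular [Q(α):Q] = 3.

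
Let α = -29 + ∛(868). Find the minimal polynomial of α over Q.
m_α(x) = x^3 + 87x^2 + 2523x + 23521

Set β = α + 29 = ∛(868), so β^3 = 868. Then (α + 29)^3 - 868 = 0, i.e. α is a root of g(x) = (x + 29)^3 - 868 = x^3 + 87x^2 + 2523x + 23521. Since g(x) = h(x + 29) where h(x) = x^3 - 868, and h is irreducible over Q (because 868 is not a perfect cube, so h has no rational root, and a monic cubic with no rational root is irreducible), g is also irreducible (irreducibility is preserved under the substitution x → x + 29). Hence m_α(x) = x^3 + 87x^2 + 2523x + 23521.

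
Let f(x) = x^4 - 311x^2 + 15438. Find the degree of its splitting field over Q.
[K : Q] = 4

Solving the quadratic in x^2: x^2 = (311 ± √(311^2 - 4·15438))/2 = (311 ± √34969)/2 = (311 ± 187)/2, giving x^2 = 62 or x^2 = 249. So f(x) = (x^2 - 62)(x^2 - 249) and the roots of f are ±√62, ±√249. Hence the splitting field is K = Q(√62, √249). Since 62 and 249 are distinct squarefree integers > 1, their product 15438 is not a perfect square, so √249 ∉ Q(√62). By the tower law [K:Q] = [Q(√62,√249):Q(√62)] · [Q(√62):Q] = 2 · 2 = 4.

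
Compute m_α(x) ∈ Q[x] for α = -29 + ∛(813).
m_α(x) = x^3 + 87x^2 + 2523x + 23576

Set β = α + 29 = ∛(813), so β^3 = 813. Then (α + 29)^3 - 813 = 0, i.e. α is a root of g(x) = (x + 29)^3 - 813 = x^3 + 87x^2 + 2523x + 23576. Since g(x) = h(x + 29) where h(x) = x^3 - 813, and h is irreducible over Q (because 813 is not a perfect cube, so h has no rational root, and a monic cubic with no rational root is irreducible), g is also irreducible (irreducibility is preserved under the substitution x → x + 29). Hence m_α(x) = x^3 + 87x^2 + 2523x + 23576.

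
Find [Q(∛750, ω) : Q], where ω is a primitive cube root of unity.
[Q(∛750, ω) : Q] = 6

[Q(∛750):Q] = 3 (min poly x^3 - 750, irreducible since 750 is not a perfect cube). [Q(ω):Q] = 2 (min poly x^2 + x + 1). Since Q(∛750) ⊂ R and ω ∉ R, we have ω ∉ Q(∛750), so x^2 + x + 1 remains irreducible over Q(∛750) and [Q(∛750, ω) : Q(∛750)] = 2. By the tower law, [Q(∛750, ω) : Q] = 3 · 2 = 6. (In fact Q(∛750, ω) is the splitting field of x^3 - 750 over Q.)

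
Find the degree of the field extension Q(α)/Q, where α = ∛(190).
[Q(α):Q] = 3

The minimal polynomial of α is x^3 - 190, irreducible over Q since 190 is not a perfect cube (so x^3 - 190 has no rational root). Hence [Q(α):Q] = deg(m_α) = 3.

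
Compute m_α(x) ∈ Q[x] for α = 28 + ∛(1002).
m_α(x) = x^3 - 84x^2 + 2352x - 22954

Set β = α - 28 = ∛(1002), so β^3 = 1002. Then (α - 28)^3 - 1002 = 0, i.e. α is a root of g(x) = (x - 28)^3 - 1002 = x^3 - 84x^2 + 2352x - 22954. Since g(x) = h(x - 28) where h(x) = x^3 - 1002, and h is irreducible over Q (because 1002 is not a perfect cube, so h has no rational root, and a monic cubic with no rational root is irreducible), g is also irreducible (irreducibility is preserved under the substitution x → x - 28). Hence m_α(x) = x^3 - 84x^2 + 2352x - 22954.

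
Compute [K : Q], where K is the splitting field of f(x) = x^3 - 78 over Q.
[K : Q] = 6

The roots of x^3 - 78 are ∛78, ω∛78, ω^2∛78 where ω = e^(2πi/3) is a primitive cube root of unity, so K = Q(∛78, ω). Now [Q(∛78):Q] = 3 (since 78 is not a perfect cube, x^3 - 78 is irreducible) and [Q(ω):Q] = 2. Both 2 and 3 divide [K:Q], and [K:Q] ≤ 3·2 = 6, so [K:Q] = 6. (Equivalently: Q(∛78) ⊂ R but ω ∉ R, so [K : Q(∛78)] = 2.)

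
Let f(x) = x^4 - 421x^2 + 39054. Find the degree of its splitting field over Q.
[K : Q] = 4

Solving the quadratic in x^2: x^2 = (421 ± √(421^2 - 4·39054))/2 = (421 ± √21025)/2 = (421 ± 145)/2, giving x^2 = 138 or x^2 = 283. So f(x) = (x^2 - 138)(x^2 - 283) and the roots of f are ±√138, ±√283. Hence the splitting field is K = Q(√138, √283). Since 138 and 283 are distinct squarefree integers > 1, their product 39054 is not a perfect square, so √283 ∉ Q(√138). By the tower law [K:Q] = [Q(√138,√283):Q(√138)] · [Q(√138):Q] = 2 · 2 = 4.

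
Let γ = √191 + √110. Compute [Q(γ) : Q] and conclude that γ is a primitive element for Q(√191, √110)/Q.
[Q(γ) : Q] = 4 (equivalently, Q(γ) = Q(√191, √110))

Obviously Q(γ) ⊆ Q(√191, √110), and [Q(√191, √110):Q] = 4 (since 191, 110 are distinct squarefree integers > 1 with 21010 not a perfect square). To show equality we compute the minimal polynomial of γ. From γ = √191 + √110: γ^2 = 191 + 2√(21010) + 110 = 301 + 2√(21010), so γ^2 - 301 = 2√(21010); squaring, (γ^2 - 301)^2 = 4·21010, i.e. γ^4 - 602γ^2 + 90601 - 84040 = 0, i.e. γ^4 - 602γ^2 + 6561 = 0. So γ is a root of x^4 - 602x^2 + 6561. This polynomial is irreducible over Q: it has no rational root (each ±√191 ± √110 is irrational), and any factorization into two quadratics over Q would force √(21010) ∈ Q (pairing opposite roots) or √191, √110 ∈ Q (other pairings), all impossible. Hence [Q(γ):Q] = 4 = [Q(√191, √110):Q], so Q(γ) = Q(√191, √110).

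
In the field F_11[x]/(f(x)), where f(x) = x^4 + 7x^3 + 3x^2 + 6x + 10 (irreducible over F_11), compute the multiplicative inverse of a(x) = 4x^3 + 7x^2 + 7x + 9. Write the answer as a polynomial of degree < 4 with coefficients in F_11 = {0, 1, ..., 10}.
a(x)^(-1) ≡ 9x^3 + 6x^2 + 4x + 6 (mod f(x))

Since f is irreducible over F_11, F_11[x]/(f) is a field and a(x) ≠ 0 has an inverse. Apply the extended Euclidean algorithm to f(x) and a(x) in F_11[x]: f(x) = (3x + 2)·a(x) + (x^2 + 9x + 3);  a(x) = (4x + 4)·(x^2 + 9x + 3) + (3x + 8);  (x^2 + 9x + 3) = (4x + 7)·(3x + 8) + (2). The last nonzero remainder is the constant 2 = gcd(f, a) in F_11. Back-substituting through the division chain expresses 2 = s(x)·a(x) + t(x)·f(x) with s(x) ≡ 7x^3 + x^2 + 8x + 1 (mod f), so (7x^3 + x^2 + 8x + 1)·a(x) ≡ 2 (mod f). Multiplying by 2^(-1) ≡ 6 in F_11 gives a(x)^(-1) ≡ 6·(7x^3 + x^2 + 8x + 1) ≡ 9x^3 + 6x^2 + 4x + 6 (mod f). Check: (4x^3 + 7x^2 + 7x + 9)·(9x^3 + 6x^2 + 4x + 6) = 3x^6 + 10x^5 + 10x^3 + 3x^2 + x + 10 ≡ 1 (mod x^4 + 7x^3 + 3x^2 + 6x + 10).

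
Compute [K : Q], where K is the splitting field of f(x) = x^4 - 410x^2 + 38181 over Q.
[K : Q] = 4

Solving the quadratic in x^2: x^2 = (410 ± √(410^2 - 4·38181))/2 = (410 ± √15376)/2 = (410 ± 124)/2, giving x^2 = 143 or x^2 = 267. So f(x) = (x^2 - 143)(x^2 - 267) and the roots of f are ±√143, ±√267. Hence the splitting field is K = Q(√143, √267). Since 143 and 267 are distinct squarefree integers > 1, their product 38181 is not a perfect square, so √267 ∉ Q(√143). By the tower law [K:Q] = [Q(√143,√267):Q(√143)] · [Q(√143):Q] = 2 · 2 = 4.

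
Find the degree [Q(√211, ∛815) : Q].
[Q(√211, ∛815) : Q] = 6

Let L = Q(√211, ∛815). Since Q(√211) ⊂ L and [Q(√211):Q] = 2, the tower law gives 2 | [L:Q]. Likewise Q(∛815) ⊂ L with [Q(∛815):Q] = 3 (because 815 is not a perfect cube), so 3 | [L:Q]. As gcd(2,3) = 1, [L:Q] is divisible by 6. Conversely L is generated over Q by √211 and ∛815, so [L:Q] ≤ 2·3 = 6. Therefore [Q(√211, ∛815) : Q] = 6.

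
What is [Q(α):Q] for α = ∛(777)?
[Q(α):Q] = 3

The minimal polynomial of α is x^3 - 777, irreducible over Q since 777 is not a perfect cube (so x^3 - 777 has no rational root). Hence [Q(α):Q] = deg(m_α) = 3.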